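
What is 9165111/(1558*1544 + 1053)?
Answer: 9165111/2406605 ≈ 3.8083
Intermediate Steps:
9165111/(1558*1544 + 1053) = 9165111/(2405552 + 1053) = 9165111/2406605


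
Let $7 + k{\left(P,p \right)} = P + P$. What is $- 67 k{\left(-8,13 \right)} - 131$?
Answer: $1410$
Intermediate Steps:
$k{\left(P,p \right)} = -7 + 2 P$ ($k{\left(P,p \right)} = -7 + \left(P + P\right) = -7 + 2 P$)
$- 67 k{\left(-8,13 \right)} - 131 = - 67 \left(-7 + 2 \left(-8\right)\right) - 131 = - 67 \left(-7 - 16\right) - 131 = \left(-67\right) \left(-23\right) - 131 = 1541 - 131 = 1410$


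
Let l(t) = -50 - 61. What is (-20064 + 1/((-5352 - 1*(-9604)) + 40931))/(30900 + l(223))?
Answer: -906551711/1391139387 ≈ -0.65166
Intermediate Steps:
l(t) = -111
(-20064 + 1/((-5352 - 1*(-9604)) + 40931))/(30900 + l(223)) = (-20064 + 1/((-5352 - 1*(-9604)) + 40931))/(30900 - 111) = (-20064 + 1/((-5352 + 9604) + 40931))/30789 = (-20064 + 1/(4252 + 40931))*(1/30789) = (-20064 + 1/45183)*(1/30789) = -906551711/45183*1/30789 = -906551711/1391139387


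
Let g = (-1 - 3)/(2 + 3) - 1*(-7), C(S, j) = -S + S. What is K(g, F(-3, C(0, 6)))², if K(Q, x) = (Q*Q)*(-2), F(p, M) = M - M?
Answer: 3694084/625 ≈ 5910.5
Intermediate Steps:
C(S, j) = 0
F(p, M) = 0
g = 31/5 (g = -4/5 + 7 = -4*⅕ + 7 = -⅘ + 7 = 31/5 ≈ 6.2000)
K(Q, x) = -2*Q² (K(Q, x) = Q²*(-2) = -2*Q²)
K(g, F(-3, C(0, 6)))² = (-2*(31/5)²)² = (-2*961/25)² = (-1922/25)² = 3694084/625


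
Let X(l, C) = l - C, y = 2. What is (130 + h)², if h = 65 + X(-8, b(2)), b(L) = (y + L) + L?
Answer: 32761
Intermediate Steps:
b(L) = 2 + 2*L (b(L) = (2 + L) + L = 2 + 2*L)
h = 51 (h = 65 + (-8 - (2 + 2*2)) = 65 + (-8 - (2 + 4)) = 65 + (-8 - 1*6) = 65 + (-8 - 6) = 65 - 14 = 51)
(130 + h)² = (130 + 51)² = 181² = 32761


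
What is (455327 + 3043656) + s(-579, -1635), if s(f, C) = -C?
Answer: 3500618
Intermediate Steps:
(455327 + 3043656) + s(-579, -1635) = (455327 + 3043656) - 1*(-1635) = 3498983 + 1635 = 3500618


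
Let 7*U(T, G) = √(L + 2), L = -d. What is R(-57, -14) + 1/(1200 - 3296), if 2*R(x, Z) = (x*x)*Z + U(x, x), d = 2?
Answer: -47669329/2096 ≈ -22743.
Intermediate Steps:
L = -2 (L = -1*2 = -2)
U(T, G) = 0 (U(T, G) = √(-2 + 2)/7 = √0/7 = (⅐)*0 = 0)
R(x, Z) = Z*x²/2 (R(x, Z) = ((x*x)*Z + 0)/2 = (x²*Z + 0)/2 = (Z*x² + 0)/2 = (Z*x²)/2 = Z*x²/2)
R(-57, -14) + 1/(1200 - 3296) = (½)*(-14)*(-57)² + 1/(1200 - 3296) = (½)*(-14)*3249 + 1/(-2096) = -22743 - 1/2096 = -47669329/2096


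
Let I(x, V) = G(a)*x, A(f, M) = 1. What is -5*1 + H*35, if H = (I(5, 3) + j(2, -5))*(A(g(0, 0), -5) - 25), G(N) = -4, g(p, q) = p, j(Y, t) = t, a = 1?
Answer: 20995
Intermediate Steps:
I(x, V) = -4*x
H = 600 (H = (-4*5 - 5)*(1 - 25) = (-20 - 5)*(-24) = -25*(-24) = 600)
-5*1 + H*35 = -5*1 + 600*35 = -5 + 21000 = 20995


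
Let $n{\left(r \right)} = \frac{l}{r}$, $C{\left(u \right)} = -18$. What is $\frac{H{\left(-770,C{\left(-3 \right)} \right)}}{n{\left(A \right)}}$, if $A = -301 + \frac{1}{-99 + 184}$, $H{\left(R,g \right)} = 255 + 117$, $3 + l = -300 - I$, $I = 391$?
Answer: $\frac{4758624}{29495} \approx 161.34$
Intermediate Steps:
$l = -694$ ($l = -3 - 691 = -694$)
$H{\left(R,g \right)} = 372$
$A = - \frac{25584}{85}$ ($A = -301 + \frac{1}{85} = - \frac{25584}{85} \approx -300.99$)
$n{\left(r \right)} = - \frac{694}{r}$
$\frac{H{\left(-770,C{\left(-3 \right)} \right)}}{n{\left(A \right)}} = \frac{372}{\left(-694\right) \frac{1}{- \frac{25584}{85}}} = \frac{372}{\left(-694\right) \left(- \frac{85}{25584}\right)} = \frac{372}{\frac{29495}{12792}} = 372 \cdot \frac{12792}{29495} = \frac{4758624}{29495}$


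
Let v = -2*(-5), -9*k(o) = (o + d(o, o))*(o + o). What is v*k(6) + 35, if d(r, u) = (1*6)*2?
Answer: -205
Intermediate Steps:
d(r, u) = 12 (d(r, u) = 6*2 = 12)
k(o) = -2*o*(12 + o)/9 (k(o) = -(o + 12)*(o + o)/9 = -(12 + o)*2*o/9 = -2*o*(12 + o)/9)
v = 10
v*k(6) + 35 = 10*(-2/9*6*(12 + 6)) + 35 = 10*(-2/9*6*18) + 35 = 10*(-24) + 35 = -240 + 35 = -205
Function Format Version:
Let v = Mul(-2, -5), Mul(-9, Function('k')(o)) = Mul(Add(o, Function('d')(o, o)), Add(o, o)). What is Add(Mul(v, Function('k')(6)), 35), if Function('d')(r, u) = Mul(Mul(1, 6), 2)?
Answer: -205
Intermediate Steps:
Function('d')(r, u) = 12 (Function('d')(r, u) = Mul(6, 2) = 12)
Function('k')(o) = Mul(Rational(-2, 9), o, Add(12, o)) (Function('k')(o) = Mul(Rational(-1, 9), Mul(Add(o, 12), Add(o, o))) = Mul(Rational(-1, 9), Mul(Add(12, o), Mul(2, o))) = Mul(Rational(-1, 9), Mul(2, o, Add(12, o))) = Mul(Rational(-2, 9), o, Add(12, o)))
v = 10
Add(Mul(v, Function('k')(6)), 35) = Add(Mul(10, Mul(Rational(-2, 9), 6, Add(12, 6))), 35) = Add(Mul(10, Mul(Rational(-2, 9), 6, 18)), 35) = Add(Mul(10, -24), 35) = Add(-240, 35) = -205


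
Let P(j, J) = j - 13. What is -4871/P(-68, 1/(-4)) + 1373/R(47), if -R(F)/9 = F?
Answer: 216580/3807 ≈ 56.890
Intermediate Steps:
P(j, J) = -13 + j
R(F) = -9*F
-4871/P(-68, 1/(-4)) + 1373/R(47) = -4871/(-13 - 68) + 1373/((-9*47)) = -4871/(-81) + 1373/(-423) = -4871*(-1/81) + 1373*(-1/423) = 4871/81 - 1373/423 = 216580/3807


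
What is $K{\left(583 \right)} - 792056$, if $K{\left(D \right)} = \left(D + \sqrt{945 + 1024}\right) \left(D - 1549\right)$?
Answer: $-1355234 - 966 \sqrt{1969} \approx -1.3981 \cdot 10^{6}$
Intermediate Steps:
$K{\left(D \right)} = \left(-1549 + D\right) \left(D + \sqrt{1969}\right)$ ($K{\left(D \right)} = \left(D + \sqrt{1969}\right) \left(-1549 + D\right) = \left(-1549 + D\right) \left(D + \sqrt{1969}\right)$)
$K{\left(583 \right)} - 792056 = \left(583^{2} - 903067 - 1549 \sqrt{1969} + 583 \sqrt{1969}\right) - 792056 = \left(339889 - 903067 - 1549 \sqrt{1969} + 583 \sqrt{1969}\right) - 792056 = \left(-563178 - 966 \sqrt{1969}\right) - 792056 = -1355234 - 966 \sqrt{1969}$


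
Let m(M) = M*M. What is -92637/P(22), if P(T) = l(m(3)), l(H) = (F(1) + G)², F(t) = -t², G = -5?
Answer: -10293/4 ≈ -2573.3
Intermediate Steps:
m(M) = M²
l(H) = 36 (l(H) = (-1*1² - 5)² = (-1*1 - 5)² = (-1 - 5)² = (-6)² = 36)
P(T) = 36
-92637/P(22) = -92637/36 = -92637*1/36 = -10293/4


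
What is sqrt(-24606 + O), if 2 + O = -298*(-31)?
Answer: I*sqrt(15370) ≈ 123.98*I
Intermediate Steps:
O = 9236 (O = -2 - 298*(-31) = -2 + 9238 = 9236)
sqrt(-24606 + O) = sqrt(-24606 + 9236) = sqrt(-15370) = I*sqrt(15370)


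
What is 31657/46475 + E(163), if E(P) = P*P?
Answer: 1234825932/46475 ≈ 26570.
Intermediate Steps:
E(P) = P**2
31657/46475 + E(163) = 31657/46475 + 163**2 = 31657*(1/46475) + 26569 = 31657/46475 + 26569 = 1234825932/46475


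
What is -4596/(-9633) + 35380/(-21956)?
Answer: -19992147/17625179 ≈ -1.1343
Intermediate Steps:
-4596/(-9633) + 35380/(-21956) = -4596*(-1/9633) + 35380*(-1/21956) = 1532/3211 - 8845/5489 = -19992147/17625179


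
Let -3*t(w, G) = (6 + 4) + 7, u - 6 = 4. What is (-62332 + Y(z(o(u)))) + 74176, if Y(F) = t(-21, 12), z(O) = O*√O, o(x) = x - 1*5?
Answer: 35515/3 ≈ 11838.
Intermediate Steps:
u = 10 (u = 6 + 4 = 10)
o(x) = -5 + x (o(x) = x - 5 = -5 + x)
z(O) = O^(3/2)
t(w, G) = -17/3 (t(w, G) = -((6 + 4) + 7)/3 = -(10 + 7)/3 = -⅓*17 = -17/3)
Y(F) = -17/3
(-62332 + Y(z(o(u)))) + 74176 = (-62332 - 17/3) + 74176 = -187013/3 + 74176 = 35515/3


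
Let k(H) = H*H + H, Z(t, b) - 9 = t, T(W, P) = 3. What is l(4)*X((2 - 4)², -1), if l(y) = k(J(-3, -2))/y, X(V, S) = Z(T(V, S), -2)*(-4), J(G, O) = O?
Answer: -24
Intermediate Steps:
Z(t, b) = 9 + t
k(H) = H + H² (k(H) = H² + H = H + H²)
X(V, S) = -48 (X(V, S) = (9 + 3)*(-4) = 12*(-4) = -48)
l(y) = 2/y (l(y) = (-2*(1 - 2))/y = (-2*(-1))/y = 2/y)
l(4)*X((2 - 4)², -1) = (2/4)*(-48) = (2*(¼))*(-48) = (½)*(-48) = -24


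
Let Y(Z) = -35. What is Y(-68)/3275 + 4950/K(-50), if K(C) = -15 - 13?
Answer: -1621223/9170 ≈ -176.80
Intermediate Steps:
K(C) = -28
Y(-68)/3275 + 4950/K(-50) = -35/3275 + 4950/(-28) = -35*1/3275 + 4950*(-1/28) = -7/655 - 2475/14 = -1621223/9170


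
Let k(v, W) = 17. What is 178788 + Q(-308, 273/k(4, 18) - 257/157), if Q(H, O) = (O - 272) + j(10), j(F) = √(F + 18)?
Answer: 476497696/2669 + 2*√7 ≈ 1.7854e+5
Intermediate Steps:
j(F) = √(18 + F)
Q(H, O) = -272 + O + 2*√7 (Q(H, O) = (O - 272) + √(18 + 10) = (-272 + O) + √28 = (-272 + O) + 2*√7 = -272 + O + 2*√7)
178788 + Q(-308, 273/k(4, 18) - 257/157) = 178788 + (-272 + (273/17 - 257/157) + 2*√7) = 178788 + (-272 + 38492/2669 + 2*√7) = 178788 + (-687476/2669 + 2*√7) = 476497696/2669 + 2*√7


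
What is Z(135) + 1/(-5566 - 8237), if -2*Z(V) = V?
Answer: -1863407/27606 ≈ -67.500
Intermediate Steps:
Z(V) = -V/2
Z(135) + 1/(-5566 - 8237) = -1/2*135 + 1/(-5566 - 8237) = -135/2 + 1/(-13803) = -135/2 - 1/13803 = -1863407/27606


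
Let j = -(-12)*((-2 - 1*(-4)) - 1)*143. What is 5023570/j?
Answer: 2511785/858 ≈ 2927.5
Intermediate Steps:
j = 1716 (j = -(-12)*((-2 + 4) - 1)*143 = -(-12)*(2 - 1)*143 = -(-12)*143 = -4*(-3)*143 = 12*143 = 1716)
5023570/j = 5023570/1716 = 5023570*(1/1716) = 2511785/858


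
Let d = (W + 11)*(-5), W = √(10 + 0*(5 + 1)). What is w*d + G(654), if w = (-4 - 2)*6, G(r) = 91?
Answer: 2071 + 180*√10 ≈ 2640.2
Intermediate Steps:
W = √10 (W = √(10 + 0*6) = √(10 + 0) = √10 ≈ 3.1623)
w = -36 (w = -6*6 = -36)
d = -55 - 5*√10 (d = (√10 + 11)*(-5) = (11 + √10)*(-5) = -55 - 5*√10 ≈ -70.811)
w*d + G(654) = -36*(-55 - 5*√10) + 91 = (1980 + 180*√10) + 91 = 2071 + 180*√10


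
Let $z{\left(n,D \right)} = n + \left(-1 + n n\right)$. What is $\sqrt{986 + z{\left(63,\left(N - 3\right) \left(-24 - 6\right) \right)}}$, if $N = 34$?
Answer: $\sqrt{5017} \approx 70.831$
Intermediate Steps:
$z{\left(n,D \right)} = -1 + n + n^{2}$ ($z{\left(n,D \right)} = n + \left(-1 + n^{2}\right) = -1 + n + n^{2}$)
$\sqrt{986 + z{\left(63,\left(N - 3\right) \left(-24 - 6\right) \right)}} = \sqrt{986 + \left(-1 + 63 + 63^{2}\right)} = \sqrt{986 + \left(-1 + 63 + 3969\right)} = \sqrt{986 + 4031} = \sqrt{5017}$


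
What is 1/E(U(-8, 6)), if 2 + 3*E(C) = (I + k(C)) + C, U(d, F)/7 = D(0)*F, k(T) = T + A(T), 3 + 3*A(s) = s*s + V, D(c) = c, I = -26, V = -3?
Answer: -⅒ ≈ -0.10000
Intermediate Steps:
A(s) = -2 + s²/3 (A(s) = -1 + (s*s - 3)/3 = -1 + (s² - 3)/3 = -1 + (-3 + s²)/3 = -1 + (-1 + s²/3) = -2 + s²/3)
k(T) = -2 + T + T²/3 (k(T) = T + (-2 + T²/3) = -2 + T + T²/3)
U(d, F) = 0 (U(d, F) = 7*(0*F) = 7*0 = 0)
E(C) = -10 + C²/9 + 2*C/3 (E(C) = -⅔ + ((-26 + (-2 + C + C²/3)) + C)/3 = -⅔ + ((-28 + C + C²/3) + C)/3 = -⅔ + (-28 + 2*C + C²/3)/3 = -⅔ + (-28/3 + C²/9 + 2*C/3) = -10 + C²/9 + 2*C/3)
1/E(U(-8, 6)) = 1/(-10 + (⅑)*0² + (⅔)*0) = 1/(-10 + (⅑)*0 + 0) = 1/(-10 + 0 + 0) = 1/(-10) = -⅒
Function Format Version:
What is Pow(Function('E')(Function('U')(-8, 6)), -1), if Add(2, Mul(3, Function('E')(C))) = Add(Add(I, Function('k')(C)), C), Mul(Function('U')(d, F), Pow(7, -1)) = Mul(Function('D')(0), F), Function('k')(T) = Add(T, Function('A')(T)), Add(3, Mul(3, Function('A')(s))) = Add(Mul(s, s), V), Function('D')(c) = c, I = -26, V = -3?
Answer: Rational(-1, 10) ≈ -0.10000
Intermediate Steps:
Function('A')(s) = Add(-2, Mul(Rational(1, 3), Pow(s, 2))) (Function('A')(s) = Add(-1, Mul(Rational(1, 3), Add(Mul(s, s), -3))) = Add(-1, Mul(Rational(1, 3), Add(Pow(s, 2), -3))) = Add(-1, Mul(Rational(1, 3), Add(-3, Pow(s, 2)))) = Add(-1, Add(-1, Mul(Rational(1, 3), Pow(s, 2)))) = Add(-2, Mul(Rational(1, 3), Pow(s, 2))))
Function('k')(T) = Add(-2, T, Mul(Rational(1, 3), Pow(T, 2))) (Function('k')(T) = Add(T, Add(-2, Mul(Rational(1, 3), Pow(T, 2)))) = Add(-2, T, Mul(Rational(1, 3), Pow(T, 2))))
Function('U')(d, F) = 0 (Function('U')(d, F) = Mul(7, Mul(0, F)) = Mul(7, 0) = 0)
Function('E')(C) = Add(-10, Mul(Rational(1, 9), Pow(C, 2)), Mul(Rational(2, 3), C)) (Function('E')(C) = Add(Rational(-2, 3), Mul(Rational(1, 3), Add(Add(-26, Add(-2, C, Mul(Rational(1, 3), Pow(C, 2)))), C))) = Add(Rational(-2, 3), Mul(Rational(1, 3), Add(Add(-28, C, Mul(Rational(1, 3), Pow(C, 2))), C))) = Add(Rational(-2, 3), Mul(Rational(1, 3), Add(-28, Mul(2, C), Mul(Rational(1, 3), Pow(C, 2))))) = Add(Rational(-2, 3), Add(Rational(-28, 3), Mul(Rational(1, 9), Pow(C, 2)), Mul(Rational(2, 3), C))) = Add(-10, Mul(Rational(1, 9), Pow(C, 2)), Mul(Rational(2, 3), C)))
Pow(Function('E')(Function('U')(-8, 6)), -1) = Pow(Add(-10, Mul(Rational(1, 9), Pow(0, 2)), Mul(Rational(2, 3), 0)), -1) = Pow(Add(-10, Mul(Rational(1, 9), 0), 0), -1) = Pow(Add(-10, 0, 0), -1) = Pow(-10, -1) = Rational(-1, 10)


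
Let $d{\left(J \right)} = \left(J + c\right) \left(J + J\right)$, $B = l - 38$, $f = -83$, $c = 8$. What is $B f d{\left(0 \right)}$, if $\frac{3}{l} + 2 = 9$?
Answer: $0$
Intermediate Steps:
$l = \frac{3}{7}$ ($l = \frac{3}{-2 + 9} = \frac{3}{7} \approx 0.42857$)
$B = - \frac{263}{7}$ ($B = \frac{3}{7} - 38 = - \frac{263}{7} \approx -37.571$)
$d{\left(J \right)} = 2 J \left(8 + J\right)$ ($d{\left(J \right)} = \left(J + 8\right) \left(J + J\right) = \left(8 + J\right) 2 J = 2 J \left(8 + J\right)$)
$B f d{\left(0 \right)} = \left(- \frac{263}{7}\right) \left(-83\right) 2 \cdot 0 \left(8 + 0\right) = \frac{21829 \cdot 2 \cdot 0 \cdot 8}{7} = \frac{21829}{7} \cdot 0 = 0$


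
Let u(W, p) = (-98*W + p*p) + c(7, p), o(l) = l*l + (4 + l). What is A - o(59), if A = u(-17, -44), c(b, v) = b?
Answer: 65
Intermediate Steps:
o(l) = 4 + l + l**2 (o(l) = l**2 + (4 + l) = 4 + l + l**2)
u(W, p) = 7 + p**2 - 98*W (u(W, p) = (-98*W + p*p) + 7 = (-98*W + p**2) + 7 = (p**2 - 98*W) + 7 = 7 + p**2 - 98*W)
A = 3609 (A = 7 + (-44)**2 - 98*(-17) = 7 + 1936 + 1666 = 3609)
A - o(59) = 3609 - (4 + 59 + 59**2) = 3609 - (4 + 59 + 3481) = 3609 - 1*3544 = 3609 - 3544 = 65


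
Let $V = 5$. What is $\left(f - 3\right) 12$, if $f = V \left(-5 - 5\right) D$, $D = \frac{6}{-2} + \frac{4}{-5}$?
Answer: $2244$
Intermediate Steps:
$D = - \frac{19}{5}$ ($D = 6 \left(- \frac{1}{2}\right) + 4 \left(- \frac{1}{5}\right) = -3 - \frac{4}{5} = - \frac{19}{5} \approx -3.8$)
$f = 190$ ($f = 5 \left(-5 - 5\right) \left(- \frac{19}{5}\right) = 5 \left(-10\right) \left(- \frac{19}{5}\right) = \left(-50\right) \left(- \frac{19}{5}\right) = 190$)
$\left(f - 3\right) 12 = \left(190 - 3\right) 12 = 187 \cdot 12 = 2244$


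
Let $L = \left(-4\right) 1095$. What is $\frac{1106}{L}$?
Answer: $- \frac{553}{2190} \approx -0.25251$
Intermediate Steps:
$L = -4380$
$\frac{1106}{L} = \frac{1106}{-4380} = 1106 \left(- \frac{1}{4380}\right) = - \frac{553}{2190}$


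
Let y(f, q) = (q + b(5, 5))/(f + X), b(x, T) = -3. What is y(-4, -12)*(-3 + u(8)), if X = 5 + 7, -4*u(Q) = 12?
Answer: 45/4 ≈ 11.250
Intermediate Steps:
u(Q) = -3 (u(Q) = -¼*12 = -3)
X = 12
y(f, q) = (-3 + q)/(12 + f) (y(f, q) = (q - 3)/(f + 12) = (-3 + q)/(12 + f))
y(-4, -12)*(-3 + u(8)) = ((-3 - 12)/(12 - 4))*(-3 - 3) = (-15/8)*(-6) = ((⅛)*(-15))*(-6) = -15/8*(-6) = 45/4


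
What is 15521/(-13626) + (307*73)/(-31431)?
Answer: -264404279/142759602 ≈ -1.8521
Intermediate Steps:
15521/(-13626) + (307*73)/(-31431) = 15521*(-1/13626) + 22411*(-1/31431) = -15521/13626 - 22411/31431 = -264404279/142759602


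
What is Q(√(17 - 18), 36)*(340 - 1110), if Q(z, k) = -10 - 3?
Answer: 10010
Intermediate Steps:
Q(z, k) = -13
Q(√(17 - 18), 36)*(340 - 1110) = -13*(340 - 1110) = -13*(-770) = 10010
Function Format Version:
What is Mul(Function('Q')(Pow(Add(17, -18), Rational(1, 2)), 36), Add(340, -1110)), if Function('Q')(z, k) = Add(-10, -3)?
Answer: 10010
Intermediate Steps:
Function('Q')(z, k) = -13
Mul(Function('Q')(Pow(Add(17, -18), Rational(1, 2)), 36), Add(340, -1110)) = Mul(-13, Add(340, -1110)) = Mul(-13, -770) = 10010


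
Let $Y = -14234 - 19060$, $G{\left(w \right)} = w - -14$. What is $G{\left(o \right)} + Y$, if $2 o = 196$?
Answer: $-33182$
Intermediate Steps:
$o = 98$ ($o = \frac{1}{2} \cdot 196 = 98$)
$G{\left(w \right)} = 14 + w$ ($G{\left(w \right)} = w + 14 = 14 + w$)
$Y = -33294$ ($Y = -14234 - 19060 = -33294$)
$G{\left(o \right)} + Y = \left(14 + 98\right) - 33294 = 112 - 33294 = -33182$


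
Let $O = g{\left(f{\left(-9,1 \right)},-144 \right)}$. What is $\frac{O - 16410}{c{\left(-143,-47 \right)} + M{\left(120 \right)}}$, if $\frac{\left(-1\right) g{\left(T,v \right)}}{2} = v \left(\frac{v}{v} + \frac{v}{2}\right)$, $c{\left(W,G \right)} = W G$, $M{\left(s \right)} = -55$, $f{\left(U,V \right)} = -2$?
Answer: $- \frac{6143}{1111} \approx -5.5293$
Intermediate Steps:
$c{\left(W,G \right)} = G W$
$g{\left(T,v \right)} = - 2 v \left(1 + \frac{v}{2}\right)$ ($g{\left(T,v \right)} = - 2 v \left(\frac{v}{v} + \frac{v}{2}\right) = - 2 v \left(1 + v \frac{1}{2}\right) = - 2 v \left(1 + \frac{v}{2}\right)$)
$O = -20448$ ($O = \left(-1\right) \left(-144\right) \left(2 - 144\right) = \left(-1\right) \left(-144\right) \left(-142\right) = -20448$)
$\frac{O - 16410}{c{\left(-143,-47 \right)} + M{\left(120 \right)}} = \frac{-20448 - 16410}{\left(-47\right) \left(-143\right) - 55} = - \frac{36858}{6721 - 55} = - \frac{36858}{6666} = \left(-36858\right) \frac{1}{6666} = - \frac{6143}{1111}$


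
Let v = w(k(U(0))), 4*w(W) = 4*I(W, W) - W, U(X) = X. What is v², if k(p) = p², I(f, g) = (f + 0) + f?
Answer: 0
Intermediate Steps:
I(f, g) = 2*f (I(f, g) = f + f = 2*f)
w(W) = 7*W/4 (w(W) = (4*(2*W) - W)/4 = (8*W - W)/4 = (7*W)/4 = 7*W/4)
v = 0 (v = (7/4)*0² = (7/4)*0 = 0)
v² = 0² = 0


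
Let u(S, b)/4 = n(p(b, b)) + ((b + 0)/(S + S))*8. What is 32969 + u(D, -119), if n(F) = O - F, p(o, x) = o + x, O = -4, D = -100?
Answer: 848101/25 ≈ 33924.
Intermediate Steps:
n(F) = -4 - F
u(S, b) = -16 - 8*b + 16*b/S (u(S, b) = 4*((-4 - (b + b)) + ((b + 0)/(S + S))*8) = 4*((-4 - 2*b) + (b/((2*S)))*8) = 4*((-4 - 2*b) + (b*(1/(2*S)))*8) = 4*((-4 - 2*b) + (b/(2*S))*8) = 4*((-4 - 2*b) + 4*b/S) = 4*(-4 - 2*b + 4*b/S) = -16 - 8*b + 16*b/S)
32969 + u(D, -119) = 32969 + (-16 - 8*(-119) + 16*(-119)/(-100)) = 32969 + (-16 + 952 + 16*(-119)*(-1/100)) = 32969 + (-16 + 952 + 476/25) = 32969 + 23876/25 = 848101/25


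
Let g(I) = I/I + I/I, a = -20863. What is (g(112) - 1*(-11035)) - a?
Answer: 31900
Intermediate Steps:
g(I) = 2 (g(I) = 1 + 1 = 2)
(g(112) - 1*(-11035)) - a = (2 - 1*(-11035)) - 1*(-20863) = (2 + 11035) + 20863 = 11037 + 20863 = 31900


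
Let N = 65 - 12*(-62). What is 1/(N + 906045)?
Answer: 1/906854 ≈ 1.1027e-6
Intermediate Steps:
N = 809 (N = 65 + 744 = 809)
1/(N + 906045) = 1/(809 + 906045) = 1/906854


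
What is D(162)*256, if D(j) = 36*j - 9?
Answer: 1490688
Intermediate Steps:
D(j) = -9 + 36*j
D(162)*256 = (-9 + 36*162)*256 = (-9 + 5832)*256 = 5823*256 = 1490688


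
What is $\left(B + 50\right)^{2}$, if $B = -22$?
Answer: $784$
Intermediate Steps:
$\left(B + 50\right)^{2} = \left(-22 + 50\right)^{2} = 28^{2} = 784$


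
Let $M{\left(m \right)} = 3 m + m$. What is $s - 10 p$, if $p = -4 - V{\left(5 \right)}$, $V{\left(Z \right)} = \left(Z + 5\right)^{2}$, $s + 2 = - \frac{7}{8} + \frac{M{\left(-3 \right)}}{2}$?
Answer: $\frac{8249}{8} \approx 1031.1$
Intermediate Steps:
$M{\left(m \right)} = 4 m$
$s = - \frac{71}{8}$ ($s = -2 + \left(- \frac{7}{8} + \frac{4 \left(-3\right)}{2}\right) = -2 - \frac{55}{8} = - \frac{71}{8} \approx -8.875$)
$V{\left(Z \right)} = \left(5 + Z\right)^{2}$
$p = -104$ ($p = -4 - \left(5 + 5\right)^{2} = -4 - 10^{2} = -4 - 100 = -104$)
$s - 10 p = - \frac{71}{8} - -1040 = - \frac{71}{8} + 1040 = \frac{8249}{8}$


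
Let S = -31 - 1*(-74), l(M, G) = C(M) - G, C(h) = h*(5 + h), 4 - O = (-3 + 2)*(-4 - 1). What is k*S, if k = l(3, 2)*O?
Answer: -946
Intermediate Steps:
O = -1 (O = 4 - (-3 + 2)*(-4 - 1) = 4 - (-1)*(-5) = 4 - 1*5 = 4 - 5 = -1)
l(M, G) = -G + M*(5 + M) (l(M, G) = M*(5 + M) - G = -G + M*(5 + M))
S = 43 (S = -31 + 74 = 43)
k = -22 (k = (-1*2 + 3*(5 + 3))*(-1) = (-2 + 3*8)*(-1) = (-2 + 24)*(-1) = 22*(-1) = -22)
k*S = -22*43 = -946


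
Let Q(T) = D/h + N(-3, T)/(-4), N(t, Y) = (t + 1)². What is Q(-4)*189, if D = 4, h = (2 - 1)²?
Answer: 567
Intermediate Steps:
N(t, Y) = (1 + t)²
h = 1 (h = 1² = 1)
Q(T) = 3 (Q(T) = 4/1 + (1 - 3)²/(-4) = 4*1 + (-2)²*(-¼) = 4 + 4*(-¼) = 4 - 1 = 3)
Q(-4)*189 = 3*189 = 567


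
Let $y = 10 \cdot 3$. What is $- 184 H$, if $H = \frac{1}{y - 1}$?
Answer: $- \frac{184}{29} \approx -6.3448$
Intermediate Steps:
$y = 30$
$H = \frac{1}{29}$ ($H = \frac{1}{30 - 1} = \frac{1}{29} \approx 0.034483$)
$- 184 H = \left(-184\right) \frac{1}{29} = - \frac{184}{29}$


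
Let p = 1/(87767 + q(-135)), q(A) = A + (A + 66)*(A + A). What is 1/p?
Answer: 106262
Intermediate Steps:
q(A) = A + 2*A*(66 + A) (q(A) = A + (66 + A)*(2*A) = A + 2*A*(66 + A))
p = 1/106262 (p = 1/(87767 - 135*(133 + 2*(-135))) = 1/(87767 - 135*(133 - 270)) = 1/(87767 - 135*(-137)) = 1/(87767 + 18495) = 1/106262 ≈ 9.4107e-6)
1/p = 1/(1/106262) = 106262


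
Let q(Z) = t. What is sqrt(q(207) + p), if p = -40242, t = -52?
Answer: I*sqrt(40294) ≈ 200.73*I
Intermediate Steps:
q(Z) = -52
sqrt(q(207) + p) = sqrt(-52 - 40242) = sqrt(-40294) = I*sqrt(40294)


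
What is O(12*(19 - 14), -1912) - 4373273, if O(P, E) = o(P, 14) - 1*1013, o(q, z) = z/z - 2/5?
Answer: -21871427/5 ≈ -4.3743e+6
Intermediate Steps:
o(q, z) = 3/5 (o(q, z) = 1 - 2*1/5 = 1 - 2/5 = 3/5)
O(P, E) = -5062/5 (O(P, E) = 3/5 - 1*1013 = 3/5 - 1013 = -5062/5)
O(12*(19 - 14), -1912) - 4373273 = -5062/5 - 4373273 = -21871427/5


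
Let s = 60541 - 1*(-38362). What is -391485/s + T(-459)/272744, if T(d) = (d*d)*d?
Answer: -9670950355677/26975199832 ≈ -358.51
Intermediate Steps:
s = 98903 (s = 60541 + 38362 = 98903)
T(d) = d³ (T(d) = d²*d = d³)
-391485/s + T(-459)/272744 = -391485/98903 + (-459)³/272744 = -391485*1/98903 - 96702579*1/272744 = -391485/98903 - 96702579/272744 = -9670950355677/26975199832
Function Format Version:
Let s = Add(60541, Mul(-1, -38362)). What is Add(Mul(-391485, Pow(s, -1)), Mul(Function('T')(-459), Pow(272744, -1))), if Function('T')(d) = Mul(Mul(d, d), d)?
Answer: Rational(-9670950355677, 26975199832) ≈ -358.51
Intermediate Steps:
s = 98903 (s = Add(60541, 38362) = 98903)
Function('T')(d) = Pow(d, 3) (Function('T')(d) = Mul(Pow(d, 2), d) = Pow(d, 3))
Add(Mul(-391485, Pow(s, -1)), Mul(Function('T')(-459), Pow(272744, -1))) = Add(Mul(-391485, Pow(98903, -1)), Mul(Pow(-459, 3), Pow(272744, -1))) = Add(Mul(-391485, Rational(1, 98903)), Mul(-96702579, Rational(1, 272744))) = Add(Rational(-391485, 98903), Rational(-96702579, 272744)) = Rational(-9670950355677, 26975199832)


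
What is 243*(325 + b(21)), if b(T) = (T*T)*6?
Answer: 721953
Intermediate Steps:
b(T) = 6*T**2 (b(T) = T**2*6 = 6*T**2)
243*(325 + b(21)) = 243*(325 + 6*21**2) = 243*(325 + 6*441) = 243*(325 + 2646) = 243*2971 = 721953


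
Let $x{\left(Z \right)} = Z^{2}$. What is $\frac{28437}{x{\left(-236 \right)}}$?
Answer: $\frac{28437}{55696} \approx 0.51058$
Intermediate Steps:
$\frac{28437}{x{\left(-236 \right)}} = \frac{28437}{\left(-236\right)^{2}} = \frac{28437}{55696}$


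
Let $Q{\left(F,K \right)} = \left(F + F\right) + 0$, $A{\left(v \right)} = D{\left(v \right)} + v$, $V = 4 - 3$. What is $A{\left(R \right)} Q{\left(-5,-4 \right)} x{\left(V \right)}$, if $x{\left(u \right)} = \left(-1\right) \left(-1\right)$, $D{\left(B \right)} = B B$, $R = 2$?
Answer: $-60$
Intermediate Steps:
$V = 1$ ($V = 4 - 3 = 1$)
$D{\left(B \right)} = B^{2}$
$A{\left(v \right)} = v + v^{2}$ ($A{\left(v \right)} = v^{2} + v = v + v^{2}$)
$x{\left(u \right)} = 1$
$Q{\left(F,K \right)} = 2 F$ ($Q{\left(F,K \right)} = 2 F + 0 = 2 F$)
$A{\left(R \right)} Q{\left(-5,-4 \right)} x{\left(V \right)} = 2 \left(1 + 2\right) 2 \left(-5\right) 1 = 2 \cdot 3 \left(-10\right) 1 = 6 \left(-10\right) 1 = \left(-60\right) 1 = -60$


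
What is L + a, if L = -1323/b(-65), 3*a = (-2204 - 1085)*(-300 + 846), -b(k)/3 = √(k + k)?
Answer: -598598 - 441*I*√130/130 ≈ -5.986e+5 - 38.678*I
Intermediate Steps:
b(k) = -3*√2*√k (b(k) = -3*√(k + k) = -3*√2*√k)
a = -598598 (a = ((-2204 - 1085)*(-300 + 846))/3 = (-3289*546)/3 = (⅓)*(-1795794) = -598598)
L = -441*I*√130/130 (L = -1323*I*√130/390 = -441*I*√130/130 ≈ -38.678*I)
L + a = -441*I*√130/130 - 598598 = -598598 - 441*I*√130/130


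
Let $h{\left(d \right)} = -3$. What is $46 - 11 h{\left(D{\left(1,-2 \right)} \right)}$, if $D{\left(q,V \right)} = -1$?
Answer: $79$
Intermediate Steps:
$46 - 11 h{\left(D{\left(1,-2 \right)} \right)} = 46 - -33 = 46 + 33 = 79$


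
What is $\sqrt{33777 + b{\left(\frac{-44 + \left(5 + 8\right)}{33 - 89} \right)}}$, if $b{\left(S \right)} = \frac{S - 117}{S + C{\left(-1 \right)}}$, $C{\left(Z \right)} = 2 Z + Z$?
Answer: $\frac{\sqrt{634853890}}{137} \approx 183.91$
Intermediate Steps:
$C{\left(Z \right)} = 3 Z$
$b{\left(S \right)} = \frac{-117 + S}{-3 + S}$ ($b{\left(S \right)} = \frac{S - 117}{S + 3 \left(-1\right)} = \frac{-117 + S}{S - 3} = \frac{-117 + S}{-3 + S}$)
$\sqrt{33777 + b{\left(\frac{-44 + \left(5 + 8\right)}{33 - 89} \right)}} = \sqrt{33777 + \frac{-117 + \frac{-44 + \left(5 + 8\right)}{33 - 89}}{-3 + \frac{-44 + \left(5 + 8\right)}{33 - 89}}} = \sqrt{33777 + \frac{-117 + \frac{-44 + 13}{-56}}{-3 + \frac{-44 + 13}{-56}}} = \sqrt{33777 + \frac{-117 - - \frac{31}{56}}{-3 - - \frac{31}{56}}} = \sqrt{33777 + \frac{-117 + \frac{31}{56}}{-3 + \frac{31}{56}}} = \sqrt{33777 + \frac{1}{- \frac{137}{56}} \left(- \frac{6521}{56}\right)} = \sqrt{33777 - - \frac{6521}{137}} = \sqrt{33777 + \frac{6521}{137}} = \sqrt{\frac{4633970}{137}} = \frac{\sqrt{634853890}}{137}$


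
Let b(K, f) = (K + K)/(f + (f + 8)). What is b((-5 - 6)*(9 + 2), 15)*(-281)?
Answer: 34001/19 ≈ 1789.5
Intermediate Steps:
b(K, f) = 2*K/(8 + 2*f) (b(K, f) = (2*K)/(f + (8 + f)) = (2*K)/(8 + 2*f) = 2*K/(8 + 2*f))
b((-5 - 6)*(9 + 2), 15)*(-281) = (((-5 - 6)*(9 + 2))/(4 + 15))*(-281) = (-11*11/19)*(-281) = -121*1/19*(-281) = -121/19*(-281) = 34001/19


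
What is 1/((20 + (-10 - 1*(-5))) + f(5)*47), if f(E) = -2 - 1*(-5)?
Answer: 1/156 ≈ 0.0064103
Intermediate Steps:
f(E) = 3 (f(E) = -2 + 5 = 3)
1/((20 + (-10 - 1*(-5))) + f(5)*47) = 1/((20 + (-10 - 1*(-5))) + 3*47) = 1/((20 + (-10 + 5)) + 141) = 1/((20 - 5) + 141) = 1/(15 + 141) = 1/156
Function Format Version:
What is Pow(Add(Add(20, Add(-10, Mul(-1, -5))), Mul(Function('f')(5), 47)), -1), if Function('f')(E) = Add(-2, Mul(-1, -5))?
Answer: Rational(1, 156) ≈ 0.0064103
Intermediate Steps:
Function('f')(E) = 3 (Function('f')(E) = Add(-2, 5) = 3)
Pow(Add(Add(20, Add(-10, Mul(-1, -5))), Mul(Function('f')(5), 47)), -1) = Pow(Add(Add(20, Add(-10, Mul(-1, -5))), Mul(3, 47)), -1) = Pow(Add(Add(20, Add(-10, 5)), 141), -1) = Pow(Add(Add(20, -5), 141), -1) = Pow(Add(15, 141), -1) = Pow(156, -1) = Rational(1, 156)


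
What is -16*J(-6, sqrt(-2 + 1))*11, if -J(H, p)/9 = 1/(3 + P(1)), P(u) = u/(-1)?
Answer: 792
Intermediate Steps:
P(u) = -u (P(u) = u*(-1) = -u)
J(H, p) = -9/2 (J(H, p) = -9/(3 - 1*1) = -9/(3 - 1) = -9/2)
-16*J(-6, sqrt(-2 + 1))*11 = -16*(-9/2)*11 = 72*11 = 792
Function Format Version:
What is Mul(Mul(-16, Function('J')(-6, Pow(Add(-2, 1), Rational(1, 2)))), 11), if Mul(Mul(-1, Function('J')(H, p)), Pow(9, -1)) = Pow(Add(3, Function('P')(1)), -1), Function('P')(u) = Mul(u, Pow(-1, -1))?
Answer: 792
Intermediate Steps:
Function('P')(u) = Mul(-1, u) (Function('P')(u) = Mul(u, -1) = Mul(-1, u))
Function('J')(H, p) = Rational(-9, 2) (Function('J')(H, p) = Mul(-9, Pow(Add(3, Mul(-1, 1)), -1)) = Mul(-9, Pow(Add(3, -1), -1)) = Mul(-9, Pow(2, -1)) = Mul(-9, Rational(1, 2)) = Rational(-9, 2))
Mul(Mul(-16, Function('J')(-6, Pow(Add(-2, 1), Rational(1, 2)))), 11) = Mul(Mul(-16, Rational(-9, 2)), 11) = Mul(72, 11) = 792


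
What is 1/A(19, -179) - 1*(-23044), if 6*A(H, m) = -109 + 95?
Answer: 161305/7 ≈ 23044.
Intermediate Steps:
A(H, m) = -7/3 (A(H, m) = (-109 + 95)/6 = (1/6)*(-14) = -7/3)
1/A(19, -179) - 1*(-23044) = 1/(-7/3) - 1*(-23044) = -3/7 + 23044 = 161305/7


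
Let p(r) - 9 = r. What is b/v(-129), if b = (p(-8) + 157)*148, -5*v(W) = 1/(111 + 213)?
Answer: -37882080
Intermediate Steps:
p(r) = 9 + r
v(W) = -1/1620 (v(W) = -1/(5*(111 + 213)) = -⅕/324 = -⅕*1/324 = -1/1620)
b = 23384 (b = ((9 - 8) + 157)*148 = (1 + 157)*148 = 158*148 = 23384)
b/v(-129) = 23384/(-1/1620) = 23384*(-1620) = -37882080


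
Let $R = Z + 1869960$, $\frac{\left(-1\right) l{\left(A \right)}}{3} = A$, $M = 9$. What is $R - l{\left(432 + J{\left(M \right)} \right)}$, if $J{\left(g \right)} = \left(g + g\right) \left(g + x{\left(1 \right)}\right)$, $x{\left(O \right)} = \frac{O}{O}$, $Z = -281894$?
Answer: $1589902$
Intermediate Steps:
$x{\left(O \right)} = 1$
$J{\left(g \right)} = 2 g \left(1 + g\right)$ ($J{\left(g \right)} = \left(g + g\right) \left(g + 1\right) = 2 g \left(1 + g\right)$)
$l{\left(A \right)} = - 3 A$
$R = 1588066$ ($R = -281894 + 1869960 = 1588066$)
$R - l{\left(432 + J{\left(M \right)} \right)} = 1588066 - - 3 \left(432 + 2 \cdot 9 \left(1 + 9\right)\right) = 1588066 - - 3 \left(432 + 2 \cdot 9 \cdot 10\right) = 1588066 - - 3 \left(432 + 180\right) = 1588066 - \left(-3\right) 612 = 1588066 - -1836 = 1588066 + 1836 = 1589902$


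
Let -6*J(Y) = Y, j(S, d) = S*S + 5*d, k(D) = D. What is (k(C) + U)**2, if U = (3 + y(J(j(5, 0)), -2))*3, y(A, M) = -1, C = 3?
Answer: 81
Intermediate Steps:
j(S, d) = S**2 + 5*d
J(Y) = -Y/6
U = 6 (U = (3 - 1)*3 = 2*3 = 6)
(k(C) + U)**2 = (3 + 6)**2 = 9**2 = 81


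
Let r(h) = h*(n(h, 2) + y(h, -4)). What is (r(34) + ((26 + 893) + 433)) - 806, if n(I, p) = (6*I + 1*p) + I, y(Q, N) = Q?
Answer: 9862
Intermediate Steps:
n(I, p) = p + 7*I (n(I, p) = (6*I + p) + I = (p + 6*I) + I = p + 7*I)
r(h) = h*(2 + 8*h) (r(h) = h*((2 + 7*h) + h) = h*(2 + 8*h))
(r(34) + ((26 + 893) + 433)) - 806 = (2*34*(1 + 4*34) + ((26 + 893) + 433)) - 806 = (2*34*(1 + 136) + (919 + 433)) - 806 = (2*34*137 + 1352) - 806 = (9316 + 1352) - 806 = 10668 - 806 = 9862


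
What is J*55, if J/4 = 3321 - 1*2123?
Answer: 263560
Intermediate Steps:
J = 4792 (J = 4*(3321 - 1*2123) = 4*(3321 - 2123) = 4*1198 = 4792)
J*55 = 4792*55 = 263560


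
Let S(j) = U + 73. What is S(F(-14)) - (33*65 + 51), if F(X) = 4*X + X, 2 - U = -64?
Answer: -2057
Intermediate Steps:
U = 66 (U = 2 - 1*(-64) = 2 + 64 = 66)
F(X) = 5*X
S(j) = 139 (S(j) = 66 + 73 = 139)
S(F(-14)) - (33*65 + 51) = 139 - (33*65 + 51) = 139 - (2145 + 51) = 139 - 1*2196 = 139 - 2196 = -2057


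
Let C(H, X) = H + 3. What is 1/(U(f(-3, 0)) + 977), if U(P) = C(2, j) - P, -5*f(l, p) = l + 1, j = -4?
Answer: 5/4908 ≈ 0.0010187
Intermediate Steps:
C(H, X) = 3 + H
f(l, p) = -1/5 - l/5 (f(l, p) = -(l + 1)/5 = -(1 + l)/5 = -1/5 - l/5)
U(P) = 5 - P (U(P) = (3 + 2) - P = 5 - P)
1/(U(f(-3, 0)) + 977) = 1/((5 - (-1/5 - 1/5*(-3))) + 977) = 1/((5 - (-1/5 + 3/5)) + 977) = 1/((5 - 1*2/5) + 977) = 1/((5 - 2/5) + 977) = 1/(23/5 + 977) = 1/(4908/5) = 5/4908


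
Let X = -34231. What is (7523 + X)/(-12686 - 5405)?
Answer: 26708/18091 ≈ 1.4763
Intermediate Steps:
(7523 + X)/(-12686 - 5405) = (7523 - 34231)/(-12686 - 5405) = -26708/(-18091) = -26708*(-1/18091) = 26708/18091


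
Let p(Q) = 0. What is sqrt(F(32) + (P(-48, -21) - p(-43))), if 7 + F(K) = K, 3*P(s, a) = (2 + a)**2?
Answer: 2*sqrt(327)/3 ≈ 12.055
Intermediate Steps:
P(s, a) = (2 + a)**2/3
F(K) = -7 + K
sqrt(F(32) + (P(-48, -21) - p(-43))) = sqrt((-7 + 32) + ((2 - 21)**2/3 - 1*0)) = sqrt(25 + ((1/3)*(-19)**2 + 0)) = sqrt(25 + ((1/3)*361 + 0)) = sqrt(25 + (361/3 + 0)) = sqrt(25 + 361/3) = sqrt(436/3) = 2*sqrt(327)/3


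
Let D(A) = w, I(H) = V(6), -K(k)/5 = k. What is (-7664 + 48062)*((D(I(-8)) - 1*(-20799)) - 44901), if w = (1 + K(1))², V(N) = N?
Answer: -973026228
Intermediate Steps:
K(k) = -5*k
I(H) = 6
w = 16 (w = (1 - 5*1)² = (1 - 5)² = (-4)² = 16)
D(A) = 16
(-7664 + 48062)*((D(I(-8)) - 1*(-20799)) - 44901) = (-7664 + 48062)*((16 - 1*(-20799)) - 44901) = 40398*((16 + 20799) - 44901) = 40398*(20815 - 44901) = 40398*(-24086) = -973026228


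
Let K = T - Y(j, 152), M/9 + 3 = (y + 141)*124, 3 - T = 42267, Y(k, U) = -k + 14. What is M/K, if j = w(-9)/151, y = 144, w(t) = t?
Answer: -48022983/6383987 ≈ -7.5224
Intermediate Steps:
j = -9/151 ≈ -0.059603
Y(k, U) = 14 - k
T = -42264 (T = 3 - 1*42267 = 3 - 42267 = -42264)
M = 318033 (M = -27 + 9*((144 + 141)*124) = -27 + 9*(285*124) = -27 + 9*35340 = -27 + 318060 = 318033)
K = -6383987/151 (K = -42264 - (14 - 1*(-9/151)) = -42264 - (14 + 9/151) = -42264 - 1*2123/151 = -42264 - 2123/151 = -6383987/151 ≈ -42278.)
M/K = 318033/(-6383987/151) = 318033*(-151/6383987) = -48022983/6383987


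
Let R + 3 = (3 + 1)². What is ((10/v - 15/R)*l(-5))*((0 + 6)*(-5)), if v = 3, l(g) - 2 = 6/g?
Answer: -680/13 ≈ -52.308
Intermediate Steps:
l(g) = 2 + 6/g
R = 13 (R = -3 + (3 + 1)² = -3 + 4² = -3 + 16 = 13)
((10/v - 15/R)*l(-5))*((0 + 6)*(-5)) = ((10/3 - 15/13)*(2 + 6/(-5)))*((0 + 6)*(-5)) = ((10*(⅓) - 15*1/13)*(2 + 6*(-⅕)))*(6*(-5)) = ((10/3 - 15/13)*(2 - 6/5))*(-30) = ((85/39)*(⅘))*(-30) = (68/39)*(-30) = -680/13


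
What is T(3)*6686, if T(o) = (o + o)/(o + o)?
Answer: 6686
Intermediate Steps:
T(o) = 1 (T(o) = (2*o)/((2*o)) = (2*o)*(1/(2*o)) = 1)
T(3)*6686 = 1*6686 = 6686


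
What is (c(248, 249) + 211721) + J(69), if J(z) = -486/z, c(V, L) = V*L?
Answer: 6289717/23 ≈ 2.7347e+5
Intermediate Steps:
c(V, L) = L*V
(c(248, 249) + 211721) + J(69) = (249*248 + 211721) - 486/69 = (61752 + 211721) - 486*1/69 = 273473 - 162/23 = 6289717/23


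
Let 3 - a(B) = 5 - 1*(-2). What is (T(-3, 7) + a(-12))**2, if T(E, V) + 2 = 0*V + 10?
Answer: 16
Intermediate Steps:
a(B) = -4 (a(B) = 3 - (5 - 1*(-2)) = 3 - (5 + 2) = 3 - 1*7 = 3 - 7 = -4)
T(E, V) = 8 (T(E, V) = -2 + (0*V + 10) = -2 + (0 + 10) = -2 + 10 = 8)
(T(-3, 7) + a(-12))**2 = (8 - 4)**2 = 4**2 = 16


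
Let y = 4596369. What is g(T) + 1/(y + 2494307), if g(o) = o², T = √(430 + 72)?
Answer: 3559519353/7090676 ≈ 502.00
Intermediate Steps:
T = √502 ≈ 22.405
g(T) + 1/(y + 2494307) = (√502)² + 1/(4596369 + 2494307) = 502 + 1/7090676 = 3559519353/7090676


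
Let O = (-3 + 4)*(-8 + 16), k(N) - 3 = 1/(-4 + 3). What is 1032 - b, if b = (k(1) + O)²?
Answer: 932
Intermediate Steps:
k(N) = 2 (k(N) = 3 + 1/(-4 + 3) = 3 + 1/(-1) = 3 - 1 = 2)
O = 8 (O = 1*8 = 8)
b = 100 (b = (2 + 8)² = 10² = 100)
1032 - b = 1032 - 1*100 = 1032 - 100 = 932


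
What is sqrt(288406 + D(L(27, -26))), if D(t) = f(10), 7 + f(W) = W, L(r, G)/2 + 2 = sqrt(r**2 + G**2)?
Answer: sqrt(288409) ≈ 537.04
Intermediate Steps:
L(r, G) = -4 + 2*sqrt(G**2 + r**2) (L(r, G) = -4 + 2*sqrt(r**2 + G**2) = -4 + 2*sqrt(G**2 + r**2))
f(W) = -7 + W
D(t) = 3 (D(t) = -7 + 10 = 3)
sqrt(288406 + D(L(27, -26))) = sqrt(288406 + 3) = sqrt(288409)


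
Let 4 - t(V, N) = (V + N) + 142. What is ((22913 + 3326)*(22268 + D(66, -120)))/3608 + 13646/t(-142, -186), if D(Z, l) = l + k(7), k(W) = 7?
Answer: 55250496659/342760 ≈ 1.6119e+5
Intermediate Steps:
t(V, N) = -138 - N - V (t(V, N) = 4 - ((V + N) + 142) = 4 - ((N + V) + 142) = 4 - (142 + N + V) = 4 + (-142 - N - V) = -138 - N - V)
D(Z, l) = 7 + l (D(Z, l) = l + 7 = 7 + l)
((22913 + 3326)*(22268 + D(66, -120)))/3608 + 13646/t(-142, -186) = ((22913 + 3326)*(22268 + (7 - 120)))/3608 + 13646/(-138 - 1*(-186) - 1*(-142)) = (26239*(22268 - 113))*(1/3608) + 13646/(-138 + 186 + 142) = (26239*22155)*(1/3608) + 13646/190 = 581325045*(1/3608) + 13646*(1/190) = 581325045/3608 + 6823/95 = 55250496659/342760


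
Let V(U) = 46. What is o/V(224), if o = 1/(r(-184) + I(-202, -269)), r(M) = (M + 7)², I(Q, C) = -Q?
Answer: 1/1450426 ≈ 6.8945e-7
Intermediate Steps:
r(M) = (7 + M)²
o = 1/31531 (o = 1/((7 - 184)² - 1*(-202)) = 1/((-177)² + 202) = 1/(31329 + 202) = 1/31531 ≈ 3.1715e-5)
o/V(224) = (1/31531)/46 = (1/31531)*(1/46) = 1/1450426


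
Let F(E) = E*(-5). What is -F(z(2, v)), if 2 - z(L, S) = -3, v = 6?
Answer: 25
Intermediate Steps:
z(L, S) = 5 (z(L, S) = 2 - 1*(-3) = 2 + 3 = 5)
F(E) = -5*E
-F(z(2, v)) = -(-5)*5 = -1*(-25) = 25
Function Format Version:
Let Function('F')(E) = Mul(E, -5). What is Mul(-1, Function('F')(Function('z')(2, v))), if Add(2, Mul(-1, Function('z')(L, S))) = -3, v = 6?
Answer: 25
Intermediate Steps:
Function('z')(L, S) = 5 (Function('z')(L, S) = Add(2, Mul(-1, -3)) = Add(2, 3) = 5)
Function('F')(E) = Mul(-5, E)
Mul(-1, Function('F')(Function('z')(2, v))) = Mul(-1, Mul(-5, 5)) = Mul(-1, -25) = 25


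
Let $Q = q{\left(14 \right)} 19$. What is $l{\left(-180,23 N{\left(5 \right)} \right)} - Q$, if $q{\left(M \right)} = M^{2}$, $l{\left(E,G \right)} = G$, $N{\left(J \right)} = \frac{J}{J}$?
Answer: $-3701$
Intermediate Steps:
$N{\left(J \right)} = 1$
$Q = 3724$ ($Q = 14^{2} \cdot 19 = 196 \cdot 19 = 3724$)
$l{\left(-180,23 N{\left(5 \right)} \right)} - Q = 23 \cdot 1 - 3724 = 23 - 3724 = -3701$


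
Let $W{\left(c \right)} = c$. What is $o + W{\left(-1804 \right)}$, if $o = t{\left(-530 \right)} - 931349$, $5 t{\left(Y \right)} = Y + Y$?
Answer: $-933365$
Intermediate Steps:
$t{\left(Y \right)} = \frac{2 Y}{5}$ ($t{\left(Y \right)} = \frac{Y + Y}{5} = \frac{2 Y}{5}$)
$o = -931561$ ($o = \frac{2}{5} \left(-530\right) - 931349 = -212 - 931349 = -931561$)
$o + W{\left(-1804 \right)} = -931561 - 1804 = -933365$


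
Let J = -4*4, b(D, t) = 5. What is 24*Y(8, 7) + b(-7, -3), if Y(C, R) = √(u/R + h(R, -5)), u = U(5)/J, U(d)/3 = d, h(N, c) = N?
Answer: 5 + 6*√5383/7 ≈ 67.888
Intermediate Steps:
U(d) = 3*d
J = -16
u = -15/16 (u = (3*5)/(-16) = 15*(-1/16) = -15/16 ≈ -0.93750)
Y(C, R) = √(R - 15/(16*R)) (Y(C, R) = √(-15/(16*R) + R) = √(R - 15/(16*R)))
24*Y(8, 7) + b(-7, -3) = 24*(√(-15/7 + 16*7)/4) + 5 = 24*(√(-15*⅐ + 112)/4) + 5 = 24*(√(-15/7 + 112)/4) + 5 = 24*(√(769/7)/4) + 5 = 24*((√5383/7)/4) + 5 = 24*(√5383/28) + 5 = 6*√5383/7 + 5 = 5 + 6*√5383/7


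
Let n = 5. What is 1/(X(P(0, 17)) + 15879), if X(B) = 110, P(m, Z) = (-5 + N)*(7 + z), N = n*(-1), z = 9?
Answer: 1/15989 ≈ 6.2543e-5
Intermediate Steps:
N = -5 (N = 5*(-1) = -5)
P(m, Z) = -160 (P(m, Z) = (-5 - 5)*(7 + 9) = -10*16 = -160)
1/(X(P(0, 17)) + 15879) = 1/(110 + 15879) = 1/15989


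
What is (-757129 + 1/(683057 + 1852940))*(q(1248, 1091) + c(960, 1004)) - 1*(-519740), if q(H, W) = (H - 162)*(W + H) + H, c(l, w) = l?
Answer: -4881529159948508764/2535997 ≈ -1.9249e+12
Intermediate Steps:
q(H, W) = H + (-162 + H)*(H + W) (q(H, W) = (-162 + H)*(H + W) + H = H + (-162 + H)*(H + W))
(-757129 + 1/(683057 + 1852940))*(q(1248, 1091) + c(960, 1004)) - 1*(-519740) = (-757129 + 1/(683057 + 1852940))*((1248**2 - 162*1091 - 161*1248 + 1248*1091) + 960) - 1*(-519740) = (-757129 + 1/2535997)*((1557504 - 176742 - 200928 + 1361568) + 960) + 519740 = (-757129 + 1/2535997)*(2541402 + 960) + 519740 = -1920076872612/2535997*2542362 + 519740 = -4881530478007589544/2535997 + 519740 = -4881529159948508764/2535997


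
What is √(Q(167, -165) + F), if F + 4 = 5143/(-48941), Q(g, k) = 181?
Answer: √423702498574/48941 ≈ 13.300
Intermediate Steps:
F = -200907/48941 (F = -4 + 5143/(-48941) = -4 + 5143*(-1/48941) = -4 - 5143/48941 = -200907/48941 ≈ -4.1051)
√(Q(167, -165) + F) = √(181 - 200907/48941) = √(8657414/48941) = √423702498574/48941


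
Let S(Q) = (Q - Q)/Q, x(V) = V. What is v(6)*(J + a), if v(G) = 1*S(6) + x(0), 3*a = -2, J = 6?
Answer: 0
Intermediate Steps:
S(Q) = 0 (S(Q) = 0/Q = 0)
a = -2/3 (a = (1/3)*(-2) = -2/3 ≈ -0.66667)
v(G) = 0 (v(G) = 1*0 + 0 = 0 + 0 = 0)
v(6)*(J + a) = 0*(6 - 2/3) = 0*(16/3) = 0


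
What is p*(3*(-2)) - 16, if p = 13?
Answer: -94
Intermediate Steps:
p*(3*(-2)) - 16 = 13*(3*(-2)) - 16 = 13*(-6) - 16 = -78 - 16 = -94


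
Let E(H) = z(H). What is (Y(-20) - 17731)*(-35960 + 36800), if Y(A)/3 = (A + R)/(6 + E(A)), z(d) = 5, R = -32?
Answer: -163965480/11 ≈ -1.4906e+7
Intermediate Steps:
E(H) = 5
Y(A) = -96/11 + 3*A/11 (Y(A) = 3*((A - 32)/(6 + 5)) = 3*((-32 + A)/11) = 3*((-32 + A)*(1/11)) = 3*(-32/11 + A/11) = -96/11 + 3*A/11)
(Y(-20) - 17731)*(-35960 + 36800) = ((-96/11 + (3/11)*(-20)) - 17731)*(-35960 + 36800) = ((-96/11 - 60/11) - 17731)*840 = (-156/11 - 17731)*840 = -195197/11*840 = -163965480/11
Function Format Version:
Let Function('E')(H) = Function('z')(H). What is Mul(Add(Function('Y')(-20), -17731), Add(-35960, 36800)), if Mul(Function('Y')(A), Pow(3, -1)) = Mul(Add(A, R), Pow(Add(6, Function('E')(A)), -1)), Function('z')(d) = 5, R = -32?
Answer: Rational(-163965480, 11) ≈ -1.4906e+7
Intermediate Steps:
Function('E')(H) = 5
Function('Y')(A) = Add(Rational(-96, 11), Mul(Rational(3, 11), A)) (Function('Y')(A) = Mul(3, Mul(Add(A, -32), Pow(Add(6, 5), -1))) = Mul(3, Mul(Add(-32, A), Pow(11, -1))) = Mul(3, Mul(Add(-32, A), Rational(1, 11))) = Mul(3, Add(Rational(-32, 11), Mul(Rational(1, 11), A))) = Add(Rational(-96, 11), Mul(Rational(3, 11), A)))
Mul(Add(Function('Y')(-20), -17731), Add(-35960, 36800)) = Mul(Add(Add(Rational(-96, 11), Mul(Rational(3, 11), -20)), -17731), Add(-35960, 36800)) = Mul(Add(Add(Rational(-96, 11), Rational(-60, 11)), -17731), 840) = Mul(Add(Rational(-156, 11), -17731), 840) = Mul(Rational(-195197, 11), 840) = Rational(-163965480, 11)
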